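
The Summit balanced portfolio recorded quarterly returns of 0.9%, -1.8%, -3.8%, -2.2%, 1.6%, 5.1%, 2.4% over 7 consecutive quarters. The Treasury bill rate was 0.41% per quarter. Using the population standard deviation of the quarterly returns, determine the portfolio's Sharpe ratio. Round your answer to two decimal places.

-0.03

μ = (0.9 − 1.8 − 3.8 − 2.2 + 1.6 + 5.1 + 2.4) / 7 = 2.20 / 7 = 0.3143%
Σ(r − μ)² = (0.9 − 0.3143)² + (-1.8 − 0.3143)² + … = 56.9686
σ = √[56.9686 / 7] = 2.8528%
Sharpe = (μ − rf) / σ = (0.3143 − 0.41) / 2.8528 = -0.0957 / 2.8528 = -0.0335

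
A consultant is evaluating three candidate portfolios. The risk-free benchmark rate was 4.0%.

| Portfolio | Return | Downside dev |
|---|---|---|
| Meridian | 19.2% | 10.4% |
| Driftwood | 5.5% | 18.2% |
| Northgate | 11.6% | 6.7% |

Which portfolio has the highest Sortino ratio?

Meridian: Sortino ratio = (19.2% − 4.0%) / 10.4% = 1.462
Driftwood: Sortino ratio = (5.5% − 4.0%) / 18.2% = 0.082
Northgate: Sortino ratio = (11.6% − 4.0%) / 6.7% = 1.134
Highest: Meridian (1.462).

Meridian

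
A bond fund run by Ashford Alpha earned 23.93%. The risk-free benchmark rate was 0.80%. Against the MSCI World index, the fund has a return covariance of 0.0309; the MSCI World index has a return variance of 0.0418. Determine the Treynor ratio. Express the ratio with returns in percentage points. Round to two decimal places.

31.29

β = Cov / Var = 0.0309 / 0.0418 = 0.7392
Treynor = (Rp − Rf) / β = (23.93% − 0.80%) / 0.7392 = 23.13 / 0.7392 = 31.2906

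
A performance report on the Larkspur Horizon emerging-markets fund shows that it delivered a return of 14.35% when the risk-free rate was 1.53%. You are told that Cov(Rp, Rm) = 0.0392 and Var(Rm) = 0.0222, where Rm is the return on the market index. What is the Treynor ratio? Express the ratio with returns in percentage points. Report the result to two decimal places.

β = Cov / Var = 0.0392 / 0.0222 = 1.7658
Treynor = (Rp − Rf) / β = (14.35% − 1.53%) / 1.7658 = 12.82 / 1.7658 = 7.2602

7.26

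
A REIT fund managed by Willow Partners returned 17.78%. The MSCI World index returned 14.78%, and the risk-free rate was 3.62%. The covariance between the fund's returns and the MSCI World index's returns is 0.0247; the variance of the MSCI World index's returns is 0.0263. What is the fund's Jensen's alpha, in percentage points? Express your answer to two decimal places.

β = Cov / Var = 0.0247 / 0.0263 = 0.9392
E[R] = Rf + β(Rm − Rf) = 3.62% + 0.9392 × (14.78% − 3.62%) = 14.1015%
α = Rp − E[R] = 17.78% − 14.1015% = 3.6785

3.68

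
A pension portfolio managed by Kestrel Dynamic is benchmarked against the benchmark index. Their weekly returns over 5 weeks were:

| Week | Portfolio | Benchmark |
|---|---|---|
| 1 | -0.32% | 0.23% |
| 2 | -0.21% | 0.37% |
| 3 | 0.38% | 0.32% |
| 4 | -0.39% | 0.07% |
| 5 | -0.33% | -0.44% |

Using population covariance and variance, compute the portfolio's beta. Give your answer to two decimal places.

0.43

r̄p = -0.1740%,  r̄m = 0.1100%
Cov = Σ(rp − r̄p)(rm − r̄m) / 5 = 0.0368
Var(rm) = Σ(rm − r̄m)² / 5 = 0.0860
β = Cov / Var = 0.0368 / 0.0860 = 0.4279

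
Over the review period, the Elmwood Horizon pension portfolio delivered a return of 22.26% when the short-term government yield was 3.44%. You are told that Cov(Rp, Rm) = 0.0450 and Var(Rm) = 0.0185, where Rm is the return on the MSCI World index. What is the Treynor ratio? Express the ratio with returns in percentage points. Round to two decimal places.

7.74

β = Cov / Var = 0.0450 / 0.0185 = 2.4324
Treynor = (Rp − Rf) / β = (22.26% − 3.44%) / 2.4324 = 18.82 / 2.4324 = 7.7372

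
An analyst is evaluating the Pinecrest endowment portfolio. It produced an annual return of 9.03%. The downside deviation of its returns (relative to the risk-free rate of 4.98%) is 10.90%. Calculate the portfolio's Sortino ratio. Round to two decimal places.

Sortino = (Rp − Rf) / σd = (9.03% − 4.98%) / 10.90% = 4.05% / 10.90% = 0.3716

0.37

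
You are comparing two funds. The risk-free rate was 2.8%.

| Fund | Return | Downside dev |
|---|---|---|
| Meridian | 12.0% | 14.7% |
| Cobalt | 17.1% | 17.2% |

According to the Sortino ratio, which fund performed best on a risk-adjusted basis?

Cobalt

Meridian: Sortino ratio = (12.0% − 2.8%) / 14.7% = 0.626
Cobalt: Sortino ratio = (17.1% − 2.8%) / 17.2% = 0.831
Highest: Cobalt (0.831).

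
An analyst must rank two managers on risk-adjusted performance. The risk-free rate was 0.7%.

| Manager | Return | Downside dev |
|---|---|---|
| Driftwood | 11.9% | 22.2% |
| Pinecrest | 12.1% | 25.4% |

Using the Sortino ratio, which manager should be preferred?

Driftwood: Sortino ratio = (11.9% − 0.7%) / 22.2% = 0.505
Pinecrest: Sortino ratio = (12.1% − 0.7%) / 25.4% = 0.449
Highest: Driftwood (0.505).

Driftwood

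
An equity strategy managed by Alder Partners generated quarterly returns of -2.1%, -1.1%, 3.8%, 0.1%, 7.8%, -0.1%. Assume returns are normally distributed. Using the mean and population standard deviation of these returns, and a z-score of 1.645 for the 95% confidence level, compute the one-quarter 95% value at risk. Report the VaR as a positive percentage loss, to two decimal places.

4.18

r̄ = (-2.1 − 1.1 + 3.8 + 0.1 + 7.8 − 0.1) / 6 = 1.4000%
Population std dev = √[69.1600 / 6] = 3.3951%
VaR = −(r̄ − z·σ) = −(1.4000 − 1.645 × 3.3951) = −(-4.1849) = 4.1849%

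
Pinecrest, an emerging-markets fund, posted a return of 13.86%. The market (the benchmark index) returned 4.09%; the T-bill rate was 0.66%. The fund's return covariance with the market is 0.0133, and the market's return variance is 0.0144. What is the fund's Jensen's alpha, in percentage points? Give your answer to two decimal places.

10.03

β = Cov / Var = 0.0133 / 0.0144 = 0.9236
E[R] = Rf + β(Rm − Rf) = 0.66% + 0.9236 × (4.09% − 0.66%) = 3.8279%
α = Rp − E[R] = 13.86% − 3.8279% = 10.0321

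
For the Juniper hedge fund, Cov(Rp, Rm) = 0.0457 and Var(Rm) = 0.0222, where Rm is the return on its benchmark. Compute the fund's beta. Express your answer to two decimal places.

2.06

β = Cov(Rp, Rm) / Var(Rm) = 0.0457 / 0.0222 = 2.0586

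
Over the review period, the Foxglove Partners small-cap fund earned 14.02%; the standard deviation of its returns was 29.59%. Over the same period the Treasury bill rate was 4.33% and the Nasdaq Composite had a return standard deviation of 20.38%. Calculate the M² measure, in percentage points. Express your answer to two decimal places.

11.00

Sharpe = (Rp − Rf) / σp = (14.02% − 4.33%) / 29.59% = 0.3275
M² = Rf + Sharpe × σm = 4.33% + 0.3275 × 20.38% = 11.0045%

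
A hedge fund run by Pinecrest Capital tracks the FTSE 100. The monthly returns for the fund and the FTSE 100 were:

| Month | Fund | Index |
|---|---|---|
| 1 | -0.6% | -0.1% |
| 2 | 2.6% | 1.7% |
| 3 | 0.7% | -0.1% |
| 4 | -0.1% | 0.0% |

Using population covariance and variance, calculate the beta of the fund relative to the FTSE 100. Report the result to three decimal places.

1.463

r̄p = 0.6500%,  r̄m = 0.3750%
Cov = Σ(rp − r̄p)(rm − r̄m) / 4 = 0.8588
Var(rm) = Σ(rm − r̄m)² / 4 = 0.5869
β = Cov / Var = 0.8588 / 0.5869 = 1.4633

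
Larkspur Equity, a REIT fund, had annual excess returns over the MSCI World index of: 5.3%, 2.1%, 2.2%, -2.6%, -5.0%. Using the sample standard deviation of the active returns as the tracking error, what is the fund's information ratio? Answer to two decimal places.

r̄ = (5.3 + 2.1 + 2.2 − 2.6 − 5) / 5 = 0.4000%
Σ(r − r̄)² = 68.3000; sample σ = √(68.3000/4) = 4.1322%
IR = r̄ / tracking error = 0.4000 / 4.1322 = 0.0968

0.10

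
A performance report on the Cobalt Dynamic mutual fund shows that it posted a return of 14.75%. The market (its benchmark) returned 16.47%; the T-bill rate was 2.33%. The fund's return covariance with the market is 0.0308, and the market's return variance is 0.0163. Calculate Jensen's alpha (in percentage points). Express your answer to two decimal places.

β = Cov / Var = 0.0308 / 0.0163 = 1.8896
E[R] = Rf + β(Rm − Rf) = 2.33% + 1.8896 × (16.47% − 2.33%) = 29.0489%
α = Rp − E[R] = 14.75% − 29.0489% = -14.2989

-14.30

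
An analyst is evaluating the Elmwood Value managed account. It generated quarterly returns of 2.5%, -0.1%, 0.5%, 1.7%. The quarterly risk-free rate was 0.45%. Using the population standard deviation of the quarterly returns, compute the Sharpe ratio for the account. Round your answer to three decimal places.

μ = (2.5 − 0.1 + 0.5 + 1.7) / 4 = 4.60 / 4 = 1.1500%
Population std dev = √[4.1100 / 4] = 1.0137%
Sharpe = (μ − rf) / σ = (1.1500 − 0.45) / 1.0137 = 0.7000 / 1.0137 = 0.6905

0.691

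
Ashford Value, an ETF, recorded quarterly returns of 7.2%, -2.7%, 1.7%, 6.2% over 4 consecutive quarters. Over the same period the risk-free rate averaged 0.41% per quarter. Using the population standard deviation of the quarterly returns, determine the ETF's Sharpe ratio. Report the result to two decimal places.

0.68

Mean return μ = 12.40 / 4 = 3.1000%
Σ(r − μ)² = 62.0200; population σ = √(62.0200/4) = 3.9376%
Sharpe = (μ − rf) / σ = (3.1000 − 0.41) / 3.9376 = 2.6900 / 3.9376 = 0.6832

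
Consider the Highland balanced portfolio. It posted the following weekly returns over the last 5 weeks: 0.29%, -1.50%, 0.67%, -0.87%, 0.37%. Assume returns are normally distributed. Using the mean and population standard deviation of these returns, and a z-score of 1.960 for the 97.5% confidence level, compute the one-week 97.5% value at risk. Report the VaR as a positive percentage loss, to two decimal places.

1.84

Mean return r̄ = -1.040 / 5 = -0.2080%
Population σ = √[Σ(r − r̄)² / 5] = √[3.4605 / 5] = √0.6921 = 0.8319%
VaR = −(r̄ − z·σ) = −(-0.2080 − 1.960 × 0.8319) = −(-1.8385) = 1.8385%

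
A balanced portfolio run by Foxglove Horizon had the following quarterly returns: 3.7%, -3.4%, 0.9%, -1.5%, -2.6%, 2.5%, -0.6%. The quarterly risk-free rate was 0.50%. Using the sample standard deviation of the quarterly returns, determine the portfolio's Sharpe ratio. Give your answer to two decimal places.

-0.24

Mean return μ = -1.00 / 7 = -0.1429%
Σ(r − μ)² = 41.5371; sample σ = √(41.5371/6) = 2.6311%
Sharpe = (μ − rf) / σ = (-0.1429 − 0.5) / 2.6311 = -0.6429 / 2.6311 = -0.2443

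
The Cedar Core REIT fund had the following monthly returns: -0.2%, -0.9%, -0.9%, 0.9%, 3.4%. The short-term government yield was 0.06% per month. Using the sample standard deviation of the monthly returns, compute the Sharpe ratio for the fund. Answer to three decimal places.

Mean return r̄ = 2.30 / 5 = 0.4600%
Σ(r − r̄)² = (-0.2 − 0.4600)² + (-0.9 − 0.4600)² + … = 12.9720
sample σ = √(12.9720 / 4) = √3.2430 = 1.8008%
Sharpe = (r̄ − rf) / σ = (0.4600 − 0.06) / 1.8008 = 0.4000 / 1.8008 = 0.2221

0.222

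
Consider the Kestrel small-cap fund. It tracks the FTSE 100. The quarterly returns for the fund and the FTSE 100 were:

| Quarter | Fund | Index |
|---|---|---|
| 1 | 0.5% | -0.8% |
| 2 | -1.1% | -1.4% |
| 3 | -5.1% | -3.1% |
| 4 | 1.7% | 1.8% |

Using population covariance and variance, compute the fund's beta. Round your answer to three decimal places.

r̄p = -1.0000%,  r̄m = -0.8750%
Cov = Σ(rp − r̄p)(rm − r̄m) / 4 = 4.1275
Var(rm) = Σ(rm − r̄m)² / 4 = 3.0969
β = Cov / Var = 4.1275 / 3.0969 = 1.3328

1.333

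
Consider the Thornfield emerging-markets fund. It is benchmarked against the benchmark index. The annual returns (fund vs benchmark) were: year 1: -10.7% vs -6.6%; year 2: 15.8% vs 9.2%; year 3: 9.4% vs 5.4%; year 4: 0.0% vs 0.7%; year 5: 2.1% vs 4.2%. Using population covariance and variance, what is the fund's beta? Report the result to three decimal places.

1.637

r̄p = 3.3200%,  r̄m = 2.5800%
Cov = Σ(rp − r̄p)(rm − r̄m) / 5 = 46.5464
Var(rm) = Σ(rm − r̄m)² / 5 = 28.4416
β = Cov / Var = 46.5464 / 28.4416 = 1.6366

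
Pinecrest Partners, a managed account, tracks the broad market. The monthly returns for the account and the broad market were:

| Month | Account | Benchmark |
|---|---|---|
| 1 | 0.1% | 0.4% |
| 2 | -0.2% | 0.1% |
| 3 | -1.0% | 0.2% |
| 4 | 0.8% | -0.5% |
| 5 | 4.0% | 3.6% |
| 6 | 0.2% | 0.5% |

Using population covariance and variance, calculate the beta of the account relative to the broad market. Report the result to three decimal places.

r̄p = 0.6500%,  r̄m = 0.7167%
Cov = Σ(rp − r̄p)(rm − r̄m) / 6 = 1.8542
Var(rm) = Σ(rm − r̄m)² / 6 = 1.7647
β = Cov / Var = 1.8542 / 1.7647 = 1.0507

1.051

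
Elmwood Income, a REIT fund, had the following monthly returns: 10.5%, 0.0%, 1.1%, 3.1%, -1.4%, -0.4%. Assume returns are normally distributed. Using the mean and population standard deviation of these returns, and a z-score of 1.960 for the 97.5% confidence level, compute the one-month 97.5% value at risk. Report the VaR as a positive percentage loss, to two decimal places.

Mean return r̄ = 12.90 / 6 = 2.1500%
Population std dev = √[95.4550 / 6] = 3.9886%
VaR = −(r̄ − z·σ) = −(2.1500 − 1.960 × 3.9886) = −(-5.6677) = 5.6677%

5.67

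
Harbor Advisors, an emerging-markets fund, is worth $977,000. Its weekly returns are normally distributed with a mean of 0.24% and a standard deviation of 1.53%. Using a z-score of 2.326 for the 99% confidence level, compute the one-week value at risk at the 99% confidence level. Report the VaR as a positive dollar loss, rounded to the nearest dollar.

$32,424

Return at the 99% tail: μ − z·σ = 0.24% − 2.326 × 1.53% = 0.24 − 3.55878 = -3.31878%
VaR = −(-3.31878%) × $977,000 = 3.31878% × $977,000 = $32,424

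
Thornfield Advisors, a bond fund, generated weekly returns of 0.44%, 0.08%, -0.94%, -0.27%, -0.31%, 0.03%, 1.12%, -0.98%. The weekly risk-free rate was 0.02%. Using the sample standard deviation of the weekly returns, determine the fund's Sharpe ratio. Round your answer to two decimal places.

-0.18

r̄ = (0.44 + 0.08 − 0.94 − 0.27 − 0.31 + 0.03 + 1.12 − 0.98) / 8 = -0.830 / 8 = -0.1038%
Σ(r − r̄)² = (0.44 − (-0.1038))² + (0.08 − (-0.1038))² + (-0.94 − (-0.1038))² + … = 3.3822
sample σ = √(3.3822 / 7) = √0.4832 = 0.6951%
Sharpe = (r̄ − rf) / σ = (-0.1038 − 0.02) / 0.6951 = -0.1238 / 0.6951 = -0.1781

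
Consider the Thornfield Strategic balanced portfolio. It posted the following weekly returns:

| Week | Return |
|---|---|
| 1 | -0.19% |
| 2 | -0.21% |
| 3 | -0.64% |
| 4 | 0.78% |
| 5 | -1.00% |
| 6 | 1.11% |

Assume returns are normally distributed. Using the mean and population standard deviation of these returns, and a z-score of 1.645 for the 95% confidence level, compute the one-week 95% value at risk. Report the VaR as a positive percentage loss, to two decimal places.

μ = (-0.19 − 0.21 − 0.64 + 0.78 − 1 + 1.11) / 6 = -0.0250%
Population σ = √[Σ(r − μ)² / 6] = √[3.3266 / 6] = √0.5544 = 0.7446%
VaR = −(μ − z·σ) = −(-0.0250 − 1.645 × 0.7446) = −(-1.2499) = 1.2499%

1.25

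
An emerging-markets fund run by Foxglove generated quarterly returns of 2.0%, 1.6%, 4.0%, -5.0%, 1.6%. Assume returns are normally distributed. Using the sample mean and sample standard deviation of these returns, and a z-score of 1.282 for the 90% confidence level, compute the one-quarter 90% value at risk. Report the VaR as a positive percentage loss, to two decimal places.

Mean return μ = 4.20 / 5 = 0.8400%
Σ(r − μ)² = (2 − 0.8400)² + (1.6 − 0.8400)² + (4 − 0.8400)² + … = 46.5920
σ = √[46.5920 / 4] = 3.4129%
VaR = −(μ − z·σ) = −(0.8400 − 1.282 × 3.4129) = −(-3.5353) = 3.5353%

3.54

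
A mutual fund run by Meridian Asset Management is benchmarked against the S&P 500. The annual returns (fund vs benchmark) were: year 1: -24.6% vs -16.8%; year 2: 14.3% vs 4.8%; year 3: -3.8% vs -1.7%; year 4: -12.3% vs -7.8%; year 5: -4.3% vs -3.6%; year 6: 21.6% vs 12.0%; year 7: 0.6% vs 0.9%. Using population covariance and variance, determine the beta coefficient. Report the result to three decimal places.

r̄p = -1.2143%,  r̄m = -1.7429%
Cov = Σ(rp − r̄p)(rm − r̄m) / 7 = 120.6751
Var(rm) = Σ(rm − r̄m)² / 7 = 72.2167
β = Cov / Var = 120.6751 / 72.2167 = 1.6710

1.671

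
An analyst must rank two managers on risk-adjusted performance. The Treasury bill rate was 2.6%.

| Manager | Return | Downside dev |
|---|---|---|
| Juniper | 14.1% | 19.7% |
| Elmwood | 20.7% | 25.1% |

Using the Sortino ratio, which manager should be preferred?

Elmwood

Juniper: Sortino ratio = (14.1% − 2.6%) / 19.7% = 0.584
Elmwood: Sortino ratio = (20.7% − 2.6%) / 25.1% = 0.721
Highest: Elmwood (0.721).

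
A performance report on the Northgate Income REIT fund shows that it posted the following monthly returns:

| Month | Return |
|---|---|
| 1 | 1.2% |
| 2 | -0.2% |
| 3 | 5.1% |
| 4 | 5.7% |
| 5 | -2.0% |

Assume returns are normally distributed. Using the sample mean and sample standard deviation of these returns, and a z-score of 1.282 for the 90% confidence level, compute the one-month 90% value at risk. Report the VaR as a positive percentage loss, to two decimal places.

Mean return r̄ = 9.80 / 5 = 1.9600%
Σ(r − r̄)² = 44.7720; sample σ = √(44.7720/4) = 3.3456%
VaR = −(r̄ − z·σ) = −(1.9600 − 1.282 × 3.3456) = −(-2.3291) = 2.3291%

2.33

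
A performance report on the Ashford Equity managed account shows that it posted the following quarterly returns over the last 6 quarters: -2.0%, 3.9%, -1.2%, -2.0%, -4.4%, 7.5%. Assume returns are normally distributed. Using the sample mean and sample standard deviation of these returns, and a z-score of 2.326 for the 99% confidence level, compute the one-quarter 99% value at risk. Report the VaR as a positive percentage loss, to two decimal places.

10.09

r̄ = (-2 + 3.9 − 1.2 − 2 − 4.4 + 7.5) / 6 = 1.80 / 6 = 0.3000%
Σ(r − r̄)² = 99.7200; sample σ = √(99.7200/5) = 4.4659%
VaR = −(r̄ − z·σ) = −(0.3000 − 2.326 × 4.4659) = −(-10.0877) = 10.0877%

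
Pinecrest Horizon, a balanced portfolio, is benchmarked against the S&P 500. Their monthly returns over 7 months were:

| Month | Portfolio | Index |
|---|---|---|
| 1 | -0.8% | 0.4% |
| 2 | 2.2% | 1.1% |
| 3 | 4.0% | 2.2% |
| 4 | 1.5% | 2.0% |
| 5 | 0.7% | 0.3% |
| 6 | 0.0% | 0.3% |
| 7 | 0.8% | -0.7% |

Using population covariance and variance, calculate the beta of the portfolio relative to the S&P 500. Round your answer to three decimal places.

1.067

r̄p = 1.2000%,  r̄m = 0.8000%
Cov = Σ(rp − r̄p)(rm − r̄m) / 7 = 0.9757
Var(rm) = Σ(rm − r̄m)² / 7 = 0.9143
β = Cov / Var = 0.9757 / 0.9143 = 1.0672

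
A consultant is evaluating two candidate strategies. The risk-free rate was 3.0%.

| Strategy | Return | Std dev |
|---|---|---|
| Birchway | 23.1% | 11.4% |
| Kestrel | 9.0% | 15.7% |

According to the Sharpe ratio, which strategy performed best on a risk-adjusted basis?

Birchway

Birchway: Sharpe ratio = (23.1% − 3.0%) / 11.4% = 1.763
Kestrel: Sharpe ratio = (9.0% − 3.0%) / 15.7% = 0.382
Highest: Birchway (1.763).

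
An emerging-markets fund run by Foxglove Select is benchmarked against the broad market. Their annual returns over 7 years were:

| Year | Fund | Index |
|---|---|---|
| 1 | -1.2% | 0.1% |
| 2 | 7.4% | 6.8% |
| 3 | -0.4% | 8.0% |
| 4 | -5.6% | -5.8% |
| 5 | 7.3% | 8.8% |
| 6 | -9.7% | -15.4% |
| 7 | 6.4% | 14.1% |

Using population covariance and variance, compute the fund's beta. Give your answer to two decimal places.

0.60

r̄p = 0.6000%,  r̄m = 2.3714%
Cov = Σ(rp − r̄p)(rm − r̄m) / 7 = 53.3400
Var(rm) = Σ(rm − r̄m)² / 7 = 88.2763
β = Cov / Var = 53.3400 / 88.2763 = 0.6042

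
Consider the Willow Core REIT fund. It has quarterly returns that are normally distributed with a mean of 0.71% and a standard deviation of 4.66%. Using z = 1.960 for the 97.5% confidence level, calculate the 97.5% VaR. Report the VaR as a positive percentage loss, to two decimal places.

VaR (as % loss) = −(μ − z·σ) = −(0.71% − 1.960 × 4.66%) = −(-8.4236%) = 8.4236%

8.42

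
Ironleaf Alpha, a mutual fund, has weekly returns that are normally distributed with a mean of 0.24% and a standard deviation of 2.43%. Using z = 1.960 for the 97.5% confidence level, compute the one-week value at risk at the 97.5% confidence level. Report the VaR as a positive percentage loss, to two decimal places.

VaR (as % loss) = −(μ − z·σ) = −(0.24% − 1.960 × 2.43%) = −(-4.5228%) = 4.5228%

4.52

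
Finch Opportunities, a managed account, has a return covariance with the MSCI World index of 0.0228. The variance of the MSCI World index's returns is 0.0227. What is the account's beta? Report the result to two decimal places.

β = Cov(Rp, Rm) / Var(Rm) = 0.0228 / 0.0227 = 1.0044

1.00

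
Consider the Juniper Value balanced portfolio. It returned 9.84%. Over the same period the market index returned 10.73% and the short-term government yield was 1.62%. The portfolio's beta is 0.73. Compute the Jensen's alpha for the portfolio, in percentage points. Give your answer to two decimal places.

CAPM expected return = Rf + β(Rm − Rf) = 1.62% + 0.73 × (10.73% − 1.62%) = 1.62 + 0.73 × 9.11 = 8.2703%
Jensen's α = Rp − E[R] = 9.84% − 8.2703% = 1.5697

1.57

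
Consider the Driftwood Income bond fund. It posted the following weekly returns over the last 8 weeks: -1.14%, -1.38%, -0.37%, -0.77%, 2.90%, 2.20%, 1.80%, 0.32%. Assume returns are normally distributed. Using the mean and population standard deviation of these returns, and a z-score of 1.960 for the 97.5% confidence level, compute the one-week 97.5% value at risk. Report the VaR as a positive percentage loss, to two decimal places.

r̄ = (-1.14 − 1.38 − 0.37 − 0.77 + 2.9 + 2.2 + 1.8 + 0.32) / 8 = 0.4450%
Population σ = √[Σ(r − r̄)² / 8] = √[18.9420 / 8] = √2.3678 = 1.5388%
VaR = −(r̄ − z·σ) = −(0.4450 − 1.960 × 1.5388) = −(-2.5710) = 2.5710%

2.57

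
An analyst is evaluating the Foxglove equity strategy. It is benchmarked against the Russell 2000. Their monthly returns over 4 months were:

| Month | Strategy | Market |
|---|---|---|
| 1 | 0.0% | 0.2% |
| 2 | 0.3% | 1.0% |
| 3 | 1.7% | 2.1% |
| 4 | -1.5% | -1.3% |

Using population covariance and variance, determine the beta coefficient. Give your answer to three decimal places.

r̄p = 0.1250%,  r̄m = 0.5000%
Cov = Σ(rp − r̄p)(rm − r̄m) / 4 = 1.3925
Var(rm) = Σ(rm − r̄m)² / 4 = 1.5350
β = Cov / Var = 1.3925 / 1.5350 = 0.9072

0.907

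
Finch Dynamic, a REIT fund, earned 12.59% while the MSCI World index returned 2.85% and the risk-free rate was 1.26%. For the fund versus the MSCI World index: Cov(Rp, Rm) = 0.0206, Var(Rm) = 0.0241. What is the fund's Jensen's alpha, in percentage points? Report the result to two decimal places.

β = Cov / Var = 0.0206 / 0.0241 = 0.8548
E[R] = Rf + β(Rm − Rf) = 1.26% + 0.8548 × (2.85% − 1.26%) = 2.6191%
α = Rp − E[R] = 12.59% − 2.6191% = 9.9709

9.97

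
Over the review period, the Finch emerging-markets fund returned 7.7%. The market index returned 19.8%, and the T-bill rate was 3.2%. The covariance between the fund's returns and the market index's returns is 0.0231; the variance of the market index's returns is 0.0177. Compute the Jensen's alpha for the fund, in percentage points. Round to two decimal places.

β = Cov / Var = 0.0231 / 0.0177 = 1.3051
E[R] = Rf + β(Rm − Rf) = 3.2% + 1.3051 × (19.8% − 3.2%) = 24.8647%
α = Rp − E[R] = 7.7% − 24.8647% = -17.1647

-17.16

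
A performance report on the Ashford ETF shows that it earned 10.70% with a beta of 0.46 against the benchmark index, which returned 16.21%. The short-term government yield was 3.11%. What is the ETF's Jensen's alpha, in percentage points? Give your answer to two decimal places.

1.56

CAPM expected return = Rf + β(Rm − Rf) = 3.11% + 0.46 × (16.21% − 3.11%) = 3.11 + 0.46 × 13.10 = 9.1360%
Jensen's α = Rp − E[R] = 10.70% − 9.1360% = 1.5640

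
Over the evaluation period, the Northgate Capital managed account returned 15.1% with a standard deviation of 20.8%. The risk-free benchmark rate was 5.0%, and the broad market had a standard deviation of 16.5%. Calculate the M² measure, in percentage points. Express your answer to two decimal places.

Sharpe = (Rp − Rf) / σp = (15.1% − 5.0%) / 20.8% = 0.4856
M² = Rf + Sharpe × σm = 5.0% + 0.4856 × 16.5% = 13.0124%

13.01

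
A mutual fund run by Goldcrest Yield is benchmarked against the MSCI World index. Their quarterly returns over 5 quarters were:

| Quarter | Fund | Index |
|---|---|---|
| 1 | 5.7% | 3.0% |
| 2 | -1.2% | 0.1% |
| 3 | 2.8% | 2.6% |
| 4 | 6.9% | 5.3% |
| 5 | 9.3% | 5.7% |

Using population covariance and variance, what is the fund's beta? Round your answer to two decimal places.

r̄p = 4.7000%,  r̄m = 3.3400%
Cov = Σ(rp − r̄p)(rm − r̄m) / 5 = 7.0700
Var(rm) = Σ(rm − r̄m)² / 5 = 4.1144
β = Cov / Var = 7.0700 / 4.1144 = 1.7184

1.72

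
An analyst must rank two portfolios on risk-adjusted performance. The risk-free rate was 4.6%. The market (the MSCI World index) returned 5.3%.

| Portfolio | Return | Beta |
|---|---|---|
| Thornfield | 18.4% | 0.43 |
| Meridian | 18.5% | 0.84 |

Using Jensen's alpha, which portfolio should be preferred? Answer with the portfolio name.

Thornfield: α = 18.4% − [4.6% + 0.43 × (5.3% − 4.6%)] = 13.499
Meridian: α = 18.5% − [4.6% + 0.84 × (5.3% − 4.6%)] = 13.312
Highest: Thornfield (13.499).

Thornfield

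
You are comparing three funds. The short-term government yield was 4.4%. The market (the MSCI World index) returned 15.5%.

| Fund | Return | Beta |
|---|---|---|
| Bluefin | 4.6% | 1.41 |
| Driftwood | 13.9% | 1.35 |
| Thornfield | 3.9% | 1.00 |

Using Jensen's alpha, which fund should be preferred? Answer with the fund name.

Driftwood

Bluefin: α = 4.6% − [4.4% + 1.41 × (15.5% − 4.4%)] = -15.451
Driftwood: α = 13.9% − [4.4% + 1.35 × (15.5% − 4.4%)] = -5.485
Thornfield: α = 3.9% − [4.4% + 1.00 × (15.5% − 4.4%)] = -11.600
Highest: Driftwood (-5.485).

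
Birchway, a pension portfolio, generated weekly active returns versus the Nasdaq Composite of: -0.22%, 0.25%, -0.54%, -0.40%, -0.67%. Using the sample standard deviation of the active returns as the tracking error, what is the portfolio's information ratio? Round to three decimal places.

-0.883

μ = (-0.22 + 0.25 − 0.54 − 0.4 − 0.67) / 5 = -0.3160%
Σ(r − μ)² = (-0.22 − (-0.3160))² + (0.25 − (-0.3160))² + (-0.54 − (-0.3160))² + … = 0.5121
σ = √[0.5121 / 4] = 0.3578%
IR = μ / tracking error = -0.3160 / 0.3578 = -0.8832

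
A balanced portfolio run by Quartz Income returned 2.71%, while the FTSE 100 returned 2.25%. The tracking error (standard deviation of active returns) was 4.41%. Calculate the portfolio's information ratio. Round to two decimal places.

IR = (Rp − Rb) / TE = (2.71% − 2.25%) / 4.41% = 0.46% / 4.41% = 0.1043

0.10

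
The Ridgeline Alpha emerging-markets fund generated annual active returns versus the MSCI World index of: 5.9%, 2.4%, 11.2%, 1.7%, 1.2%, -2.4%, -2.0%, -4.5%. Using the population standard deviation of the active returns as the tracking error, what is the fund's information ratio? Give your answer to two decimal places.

0.36

Mean return μ = 13.50 / 8 = 1.6875%
Population σ = √[Σ(r − μ)² / 8] = √[177.5688 / 8] = √22.1961 = 4.7113%
IR = μ / tracking error = 1.6875 / 4.7113 = 0.3582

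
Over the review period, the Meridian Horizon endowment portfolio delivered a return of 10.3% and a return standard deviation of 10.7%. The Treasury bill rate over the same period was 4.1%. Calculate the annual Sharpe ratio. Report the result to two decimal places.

Sharpe = (Rp − Rf) / σp = (10.3% − 4.1%) / 10.7% = 6.20% / 10.7% = 0.5794

0.58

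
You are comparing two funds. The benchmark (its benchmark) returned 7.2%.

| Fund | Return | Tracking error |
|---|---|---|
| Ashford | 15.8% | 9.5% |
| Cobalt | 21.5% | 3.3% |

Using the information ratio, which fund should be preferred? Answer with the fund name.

Ashford: IR = (15.8% − 7.2%) / 9.5% = 0.905
Cobalt: IR = (21.5% − 7.2%) / 3.3% = 4.333
Highest: Cobalt (4.333).

Cobalt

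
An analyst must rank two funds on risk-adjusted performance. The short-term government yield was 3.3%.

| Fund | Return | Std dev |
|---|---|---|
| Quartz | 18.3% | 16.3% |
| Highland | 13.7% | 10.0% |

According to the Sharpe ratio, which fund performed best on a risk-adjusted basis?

Highland

Quartz: Sharpe ratio = (18.3% − 3.3%) / 16.3% = 0.920
Highland: Sharpe ratio = (13.7% − 3.3%) / 10.0% = 1.040
Highest: Highland (1.040).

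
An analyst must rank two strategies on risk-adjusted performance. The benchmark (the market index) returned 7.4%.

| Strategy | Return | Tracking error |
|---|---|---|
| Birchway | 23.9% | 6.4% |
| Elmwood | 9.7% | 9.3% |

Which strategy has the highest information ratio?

Birchway

Birchway: IR = (23.9% − 7.4%) / 6.4% = 2.578
Elmwood: IR = (9.7% − 7.4%) / 9.3% = 0.247
Highest: Birchway (2.578).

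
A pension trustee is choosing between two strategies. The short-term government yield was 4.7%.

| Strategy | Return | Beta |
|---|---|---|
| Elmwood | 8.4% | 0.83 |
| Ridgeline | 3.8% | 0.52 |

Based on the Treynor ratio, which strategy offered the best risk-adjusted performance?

Elmwood: Treynor = (8.4% − 4.7%) / 0.83 = 4.458
Ridgeline: Treynor = (3.8% − 4.7%) / 0.52 = -1.731
Highest: Elmwood (4.458).

Elmwood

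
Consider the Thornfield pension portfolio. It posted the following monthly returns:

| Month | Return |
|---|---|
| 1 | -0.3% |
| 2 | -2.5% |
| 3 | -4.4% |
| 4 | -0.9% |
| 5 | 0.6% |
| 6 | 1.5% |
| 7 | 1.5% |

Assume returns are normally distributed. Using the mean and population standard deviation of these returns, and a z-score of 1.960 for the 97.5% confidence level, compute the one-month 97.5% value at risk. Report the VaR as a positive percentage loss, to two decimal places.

Mean return r̄ = -4.50 / 7 = -0.6429%
Σ(r − r̄)² = (-0.3 − (-0.6429))² + (-2.5 − (-0.6429))² + … = 28.4771
σ = √[28.4771 / 7] = 2.0170%
VaR = −(r̄ − z·σ) = −(-0.6429 − 1.960 × 2.0170) = −(-4.5962) = 4.5962%

4.60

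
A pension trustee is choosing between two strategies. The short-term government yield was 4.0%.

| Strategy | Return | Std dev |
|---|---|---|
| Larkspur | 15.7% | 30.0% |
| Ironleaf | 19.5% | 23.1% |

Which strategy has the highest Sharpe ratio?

Larkspur: Sharpe ratio = (15.7% − 4.0%) / 30.0% = 0.390
Ironleaf: Sharpe ratio = (19.5% − 4.0%) / 23.1% = 0.671
Highest: Ironleaf (0.671).

Ironleaf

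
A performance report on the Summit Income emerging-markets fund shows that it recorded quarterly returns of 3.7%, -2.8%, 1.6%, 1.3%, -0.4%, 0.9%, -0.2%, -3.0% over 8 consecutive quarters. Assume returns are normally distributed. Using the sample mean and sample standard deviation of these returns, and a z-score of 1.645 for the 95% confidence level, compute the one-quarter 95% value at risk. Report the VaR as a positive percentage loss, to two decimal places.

μ = (3.7 − 2.8 + 1.6 + 1.3 − 0.4 + 0.9 − 0.2 − 3) / 8 = 1.10 / 8 = 0.1375%
Σ(r − μ)² = (3.7 − 0.1375)² + (-2.8 − 0.1375)² + … = 35.6388
σ = √[35.6388 / 7] = 2.2564%
VaR = −(μ − z·σ) = −(0.1375 − 1.645 × 2.2564) = −(-3.5743) = 3.5743%

3.57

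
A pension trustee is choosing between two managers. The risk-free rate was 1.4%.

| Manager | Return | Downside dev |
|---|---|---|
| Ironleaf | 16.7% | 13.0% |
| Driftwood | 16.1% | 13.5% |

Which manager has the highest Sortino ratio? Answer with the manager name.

Ironleaf: Sortino ratio = (16.7% − 1.4%) / 13.0% = 1.177
Driftwood: Sortino ratio = (16.1% − 1.4%) / 13.5% = 1.089
Highest: Ironleaf (1.177).

Ironleaf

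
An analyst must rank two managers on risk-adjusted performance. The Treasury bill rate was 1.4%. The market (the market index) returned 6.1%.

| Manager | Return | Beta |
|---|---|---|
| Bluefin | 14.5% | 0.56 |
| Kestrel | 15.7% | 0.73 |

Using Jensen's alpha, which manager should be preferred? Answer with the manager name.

Bluefin: α = 14.5% − [1.4% + 0.56 × (6.1% − 1.4%)] = 10.468
Kestrel: α = 15.7% − [1.4% + 0.73 × (6.1% − 1.4%)] = 10.869
Highest: Kestrel (10.869).

Kestrel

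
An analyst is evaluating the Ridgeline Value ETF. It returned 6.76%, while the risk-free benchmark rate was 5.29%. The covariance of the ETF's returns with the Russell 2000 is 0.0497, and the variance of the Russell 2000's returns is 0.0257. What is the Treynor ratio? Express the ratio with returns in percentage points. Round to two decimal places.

β = Cov / Var = 0.0497 / 0.0257 = 1.9339
Treynor = (Rp − Rf) / β = (6.76% − 5.29%) / 1.9339 = 1.47 / 1.9339 = 0.7601

0.76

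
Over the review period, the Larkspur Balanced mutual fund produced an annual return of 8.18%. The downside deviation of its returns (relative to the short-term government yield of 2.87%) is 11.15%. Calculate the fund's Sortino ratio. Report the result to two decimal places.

Sortino = (Rp − Rf) / σd = (8.18% − 2.87%) / 11.15% = 5.31% / 11.15% = 0.4762

0.48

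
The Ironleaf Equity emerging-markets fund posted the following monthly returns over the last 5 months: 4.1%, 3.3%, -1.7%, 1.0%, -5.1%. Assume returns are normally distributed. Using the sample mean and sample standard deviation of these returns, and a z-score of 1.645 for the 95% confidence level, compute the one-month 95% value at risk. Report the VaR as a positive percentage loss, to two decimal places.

μ = (4.1 + 3.3 − 1.7 + 1 − 5.1) / 5 = 0.3200%
Σ(r − μ)² = (4.1 − 0.3200)² + (3.3 − 0.3200)² + … = 57.0880
σ = √[57.0880 / 4] = 3.7778%
VaR = −(μ − z·σ) = −(0.3200 − 1.645 × 3.7778) = −(-5.8945) = 5.8945%

5.89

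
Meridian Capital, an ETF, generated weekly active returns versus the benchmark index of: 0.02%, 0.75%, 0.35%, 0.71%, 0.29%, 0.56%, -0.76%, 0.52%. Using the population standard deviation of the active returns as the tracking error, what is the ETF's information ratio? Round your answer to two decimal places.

μ = (0.02 + 0.75 + 0.35 + 0.71 + 0.29 + 0.56 − 0.76 + 0.52) / 8 = 2.440 / 8 = 0.3050%
Σ(r − μ)² = 1.6910; population σ = √(1.6910/8) = 0.4598%
IR = μ / tracking error = 0.3050 / 0.4598 = 0.6633

0.66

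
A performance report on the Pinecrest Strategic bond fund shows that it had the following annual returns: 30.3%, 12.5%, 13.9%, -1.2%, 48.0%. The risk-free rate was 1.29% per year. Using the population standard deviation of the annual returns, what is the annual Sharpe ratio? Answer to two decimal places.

μ = (30.3 + 12.5 + 13.9 − 1.2 + 48) / 5 = 20.7000%
Σ(r − μ)² = 1430.5400; population σ = √(1430.5400/5) = 16.9147%
Sharpe = (μ − rf) / σ = (20.7000 − 1.29) / 16.9147 = 19.4100 / 16.9147 = 1.1475

1.15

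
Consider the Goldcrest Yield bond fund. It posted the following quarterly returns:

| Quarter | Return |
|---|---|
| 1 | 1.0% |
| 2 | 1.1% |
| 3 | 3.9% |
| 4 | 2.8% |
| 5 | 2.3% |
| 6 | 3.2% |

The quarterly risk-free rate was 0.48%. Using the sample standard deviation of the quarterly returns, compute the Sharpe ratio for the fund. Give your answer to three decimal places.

1.643

r̄ = (1 + 1.1 + 3.9 + 2.8 + 2.3 + 3.2) / 6 = 14.30 / 6 = 2.3833%
Σ(r − r̄)² = (1 − 2.3833)² + (1.1 − 2.3833)² + (3.9 − 2.3833)² + … = 6.7083
sample σ = √(6.7083 / 5) = √1.3417 = 1.1583%
Sharpe = (r̄ − rf) / σ = (2.3833 − 0.48) / 1.1583 = 1.9033 / 1.1583 = 1.6432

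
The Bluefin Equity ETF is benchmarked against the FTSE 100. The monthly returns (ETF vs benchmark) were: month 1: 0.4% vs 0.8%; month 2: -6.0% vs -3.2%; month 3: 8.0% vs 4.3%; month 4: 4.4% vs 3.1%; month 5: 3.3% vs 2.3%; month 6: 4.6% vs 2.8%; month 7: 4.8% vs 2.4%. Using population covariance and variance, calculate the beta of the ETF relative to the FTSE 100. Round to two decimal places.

r̄p = 2.7857%,  r̄m = 1.7857%
Cov = Σ(rp − r̄p)(rm − r̄m) / 7 = 9.2469
Var(rm) = Σ(rm − r̄m)² / 7 = 5.0784
β = Cov / Var = 9.2469 / 5.0784 = 1.8208

1.82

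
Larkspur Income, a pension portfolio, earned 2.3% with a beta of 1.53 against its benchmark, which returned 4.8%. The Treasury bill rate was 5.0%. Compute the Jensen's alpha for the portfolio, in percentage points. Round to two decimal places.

-2.39

CAPM expected return = Rf + β(Rm − Rf) = 5.0% + 1.53 × (4.8% − 5.0%) = 5 + 1.53 × -0.20 = 4.6940%
Jensen's α = Rp − E[R] = 2.3% − 4.6940% = -2.3940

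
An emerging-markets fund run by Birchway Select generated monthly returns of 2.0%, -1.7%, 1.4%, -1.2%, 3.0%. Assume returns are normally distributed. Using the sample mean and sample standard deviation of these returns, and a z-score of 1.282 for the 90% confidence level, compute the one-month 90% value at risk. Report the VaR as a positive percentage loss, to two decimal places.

Mean return μ = 3.50 / 5 = 0.7000%
Σ(r − μ)² = 16.8400; sample σ = √(16.8400/4) = 2.0518%
VaR = −(μ − z·σ) = −(0.7000 − 1.282 × 2.0518) = −(-1.9304) = 1.9304%

1.93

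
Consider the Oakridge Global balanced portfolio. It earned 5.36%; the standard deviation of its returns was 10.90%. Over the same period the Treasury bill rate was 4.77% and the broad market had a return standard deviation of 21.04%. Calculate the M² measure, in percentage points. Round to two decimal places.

5.91

Sharpe = (Rp − Rf) / σp = (5.36% − 4.77%) / 10.90% = 0.0541
M² = Rf + Sharpe × σm = 4.77% + 0.0541 × 21.04% = 5.9083%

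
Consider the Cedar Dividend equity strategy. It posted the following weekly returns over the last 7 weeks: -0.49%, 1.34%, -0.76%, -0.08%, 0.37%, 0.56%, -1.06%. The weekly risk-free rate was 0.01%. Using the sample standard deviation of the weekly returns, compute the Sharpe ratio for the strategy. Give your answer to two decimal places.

μ = (-0.49 + 1.34 − 0.76 − 0.08 + 0.37 + 0.56 − 1.06) / 7 = -0.120 / 7 = -0.0171%
Σ(r − μ)² = 4.1917; sample σ = √(4.1917/6) = 0.8358%
Sharpe = (μ − rf) / σ = (-0.0171 − 0.01) / 0.8358 = -0.0271 / 0.8358 = -0.0324

-0.03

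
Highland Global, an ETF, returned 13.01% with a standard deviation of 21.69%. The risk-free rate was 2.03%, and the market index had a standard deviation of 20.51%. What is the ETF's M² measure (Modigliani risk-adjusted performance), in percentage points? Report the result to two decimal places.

Sharpe = (Rp − Rf) / σp = (13.01% − 2.03%) / 21.69% = 0.5062
M² = Rf + Sharpe × σm = 2.03% + 0.5062 × 20.51% = 12.4122%

12.41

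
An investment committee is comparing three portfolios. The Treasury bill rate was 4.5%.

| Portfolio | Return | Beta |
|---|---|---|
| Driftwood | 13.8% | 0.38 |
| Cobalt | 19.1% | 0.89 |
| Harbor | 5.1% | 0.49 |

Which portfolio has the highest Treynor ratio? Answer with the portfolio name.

Driftwood: Treynor = (13.8% − 4.5%) / 0.38 = 24.474
Cobalt: Treynor = (19.1% − 4.5%) / 0.89 = 16.404
Harbor: Treynor = (5.1% − 4.5%) / 0.49 = 1.224
Highest: Driftwood (24.474).

Driftwood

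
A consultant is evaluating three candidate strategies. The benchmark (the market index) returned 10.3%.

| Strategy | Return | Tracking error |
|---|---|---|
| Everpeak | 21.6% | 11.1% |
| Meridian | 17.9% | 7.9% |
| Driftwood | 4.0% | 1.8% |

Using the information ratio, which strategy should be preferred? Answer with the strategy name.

Everpeak: IR = (21.6% − 10.3%) / 11.1% = 1.018
Meridian: IR = (17.9% − 10.3%) / 7.9% = 0.962
Driftwood: IR = (4.0% − 10.3%) / 1.8% = -3.500
Highest: Everpeak (1.018).

Everpeak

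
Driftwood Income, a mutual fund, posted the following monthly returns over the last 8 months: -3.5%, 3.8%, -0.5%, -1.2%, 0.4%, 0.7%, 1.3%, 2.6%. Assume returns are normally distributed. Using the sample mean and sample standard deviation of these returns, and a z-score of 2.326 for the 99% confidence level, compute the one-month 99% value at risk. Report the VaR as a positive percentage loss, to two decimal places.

Mean return r̄ = 3.60 / 8 = 0.4500%
Σ(r − r̄)² = (-3.5 − 0.4500)² + (3.8 − 0.4500)² + (-0.5 − 0.4500)² + … = 35.8600
σ = √[35.8600 / 7] = 2.2634%
VaR = −(r̄ − z·σ) = −(0.4500 − 2.326 × 2.2634) = −(-4.8147) = 4.8147%

4.81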